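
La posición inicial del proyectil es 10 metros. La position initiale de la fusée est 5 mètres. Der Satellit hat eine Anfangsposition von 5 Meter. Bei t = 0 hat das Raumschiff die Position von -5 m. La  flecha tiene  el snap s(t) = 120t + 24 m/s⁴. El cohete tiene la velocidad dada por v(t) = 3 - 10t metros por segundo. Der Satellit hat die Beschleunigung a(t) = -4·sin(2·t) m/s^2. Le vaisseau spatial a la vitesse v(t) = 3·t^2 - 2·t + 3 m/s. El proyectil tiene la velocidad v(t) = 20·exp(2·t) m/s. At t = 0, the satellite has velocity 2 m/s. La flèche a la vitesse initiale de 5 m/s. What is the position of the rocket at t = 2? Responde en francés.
En partant de la vitesse v(t) = 3 - 10·t, nous prenons 1 intégrale. En intégrant la vitesse et en utilisant la condition initiale x(0) = 5, nous obtenons x(t) = -5·t^2 + 3·t + 5. De l'équation de la position x(t) = -5·t^2 + 3·t + 5, nous substituons t = 2 pour obtenir x = -9.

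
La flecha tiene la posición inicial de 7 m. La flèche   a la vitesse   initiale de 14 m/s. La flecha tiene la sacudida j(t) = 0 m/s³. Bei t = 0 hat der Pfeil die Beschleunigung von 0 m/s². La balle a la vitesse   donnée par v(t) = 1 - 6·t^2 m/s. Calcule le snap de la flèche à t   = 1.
Nous devons dériver notre équation du jerk j(t) = 0 1 fois. En prenant d/dt de j(t), nous trouvons s(t) = 0. En utilisant s(t) = 0 et en substituant t = 1, nous trouvons s = 0.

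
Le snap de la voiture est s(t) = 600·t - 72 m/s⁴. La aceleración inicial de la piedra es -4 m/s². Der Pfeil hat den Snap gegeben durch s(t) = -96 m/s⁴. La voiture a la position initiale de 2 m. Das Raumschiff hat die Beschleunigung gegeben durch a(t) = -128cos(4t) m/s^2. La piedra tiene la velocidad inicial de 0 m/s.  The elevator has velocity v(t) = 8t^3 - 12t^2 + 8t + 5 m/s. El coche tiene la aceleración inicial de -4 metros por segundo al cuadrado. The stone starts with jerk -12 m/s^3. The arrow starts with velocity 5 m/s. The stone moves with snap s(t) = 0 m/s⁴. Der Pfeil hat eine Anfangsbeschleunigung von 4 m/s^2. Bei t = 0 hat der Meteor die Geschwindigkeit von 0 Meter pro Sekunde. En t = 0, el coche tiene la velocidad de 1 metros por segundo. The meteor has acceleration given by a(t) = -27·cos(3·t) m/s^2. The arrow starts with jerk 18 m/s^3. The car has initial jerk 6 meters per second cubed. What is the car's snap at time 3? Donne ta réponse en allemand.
Wir haben den Snap s(t) = 600·t - 72. Durch Einsetzen von t = 3: s(3) = 1728.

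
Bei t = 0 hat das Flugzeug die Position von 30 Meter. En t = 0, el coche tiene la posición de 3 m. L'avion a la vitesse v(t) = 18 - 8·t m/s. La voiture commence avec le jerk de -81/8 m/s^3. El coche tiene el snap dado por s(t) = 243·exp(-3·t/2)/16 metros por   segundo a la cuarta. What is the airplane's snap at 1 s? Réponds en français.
Pour résoudre ceci, nous devons prendre 3 dérivées de notre équation de la vitesse v(t) = 18 - 8·t. La dérivée de la vitesse donne l'accélération: a(t) = -8. La dérivée de l'accélération donne le jerk: j(t) = 0. La dérivée du jerk donne le snap: s(t) = 0. De l'équation du snap s(t) = 0, nous substituons t = 1 pour obtenir s = 0.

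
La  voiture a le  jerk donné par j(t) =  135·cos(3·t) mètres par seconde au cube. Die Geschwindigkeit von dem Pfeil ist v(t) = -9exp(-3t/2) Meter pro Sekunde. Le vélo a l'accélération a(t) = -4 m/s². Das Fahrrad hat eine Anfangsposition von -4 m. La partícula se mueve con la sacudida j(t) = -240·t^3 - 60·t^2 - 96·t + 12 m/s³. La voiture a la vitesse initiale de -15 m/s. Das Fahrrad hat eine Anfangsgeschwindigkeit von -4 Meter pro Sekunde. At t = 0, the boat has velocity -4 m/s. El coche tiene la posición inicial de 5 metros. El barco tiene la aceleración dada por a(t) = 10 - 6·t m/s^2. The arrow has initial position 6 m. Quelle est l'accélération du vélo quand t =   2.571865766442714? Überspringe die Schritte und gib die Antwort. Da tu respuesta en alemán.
a(2.571865766442714) = -4.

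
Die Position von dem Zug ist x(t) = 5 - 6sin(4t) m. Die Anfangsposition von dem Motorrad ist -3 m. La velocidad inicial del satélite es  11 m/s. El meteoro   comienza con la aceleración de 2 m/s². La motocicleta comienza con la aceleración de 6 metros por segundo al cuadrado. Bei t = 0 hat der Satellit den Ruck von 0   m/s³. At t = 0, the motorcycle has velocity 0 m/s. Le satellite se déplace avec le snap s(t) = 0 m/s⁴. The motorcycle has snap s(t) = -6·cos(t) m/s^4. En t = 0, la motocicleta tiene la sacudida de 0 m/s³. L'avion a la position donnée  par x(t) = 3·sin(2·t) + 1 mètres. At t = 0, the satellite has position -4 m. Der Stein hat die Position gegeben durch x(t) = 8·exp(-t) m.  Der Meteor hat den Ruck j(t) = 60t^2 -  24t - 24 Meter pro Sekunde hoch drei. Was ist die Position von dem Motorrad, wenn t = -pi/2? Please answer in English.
We need to integrate our snap equation s(t) = -6·cos(t) 4 times. Taking ∫s(t)dt and applying j(0) = 0, we find j(t) = -6·sin(t). The integral of jerk, with a(0) = 6, gives acceleration: a(t) = 6·cos(t). Finding the integral of a(t) and using v(0) = 0: v(t) = 6·sin(t). Taking ∫v(t)dt and applying x(0) = -3, we find x(t) = 3 - 6·cos(t). From the given position equation x(t) = 3 - 6·cos(t), we substitute t = -pi/2 to get x = 3.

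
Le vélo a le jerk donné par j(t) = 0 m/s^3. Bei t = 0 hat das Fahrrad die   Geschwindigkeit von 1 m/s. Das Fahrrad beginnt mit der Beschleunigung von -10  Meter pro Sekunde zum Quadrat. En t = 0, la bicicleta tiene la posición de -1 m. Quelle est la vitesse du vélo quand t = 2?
En partant du jerk j(t) = 0, nous prenons 2 intégrales. En intégrant le jerk et en utilisant la condition initiale a(0) = -10, nous obtenons a(t) = -10. L'intégrale de l'accélération est la vitesse. En utilisant v(0) = 1, nous obtenons v(t) = 1 - 10·t. En utilisant v(t) = 1 - 10·t et en substituant t = 2, nous trouvons v = -19.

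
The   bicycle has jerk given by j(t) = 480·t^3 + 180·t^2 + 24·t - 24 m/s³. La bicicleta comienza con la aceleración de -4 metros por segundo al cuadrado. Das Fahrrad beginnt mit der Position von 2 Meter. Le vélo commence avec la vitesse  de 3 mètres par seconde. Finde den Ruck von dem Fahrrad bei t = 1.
Wir haben den Ruck j(t) = 480·t^3 + 180·t^2 + 24·t - 24. Durch Einsetzen von t = 1: j(1) = 660.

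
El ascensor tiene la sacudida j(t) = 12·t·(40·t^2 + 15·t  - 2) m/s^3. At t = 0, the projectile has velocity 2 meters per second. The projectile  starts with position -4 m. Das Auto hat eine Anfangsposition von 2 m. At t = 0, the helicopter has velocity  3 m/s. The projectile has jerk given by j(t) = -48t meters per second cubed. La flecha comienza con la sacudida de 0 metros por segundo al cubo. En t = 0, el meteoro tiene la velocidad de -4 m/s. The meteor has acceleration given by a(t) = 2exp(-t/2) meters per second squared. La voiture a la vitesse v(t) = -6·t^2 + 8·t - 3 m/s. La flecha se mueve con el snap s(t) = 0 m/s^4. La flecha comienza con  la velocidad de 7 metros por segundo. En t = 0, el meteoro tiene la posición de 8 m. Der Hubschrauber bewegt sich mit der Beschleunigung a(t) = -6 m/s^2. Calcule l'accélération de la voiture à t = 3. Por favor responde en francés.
Nous devons dériver notre équation de la vitesse v(t) = -6·t^2 + 8·t - 3 1 fois. En prenant d/dt de v(t), nous trouvons a(t) = 8 - 12·t. De l'équation de l'accélération a(t) = 8 - 12·t, nous substituons t = 3 pour obtenir a = -28.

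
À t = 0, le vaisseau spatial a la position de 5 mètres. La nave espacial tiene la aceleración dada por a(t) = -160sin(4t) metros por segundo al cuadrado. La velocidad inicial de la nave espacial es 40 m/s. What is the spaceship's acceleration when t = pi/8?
From the given acceleration equation a(t) = -160·sin(4·t), we substitute t = pi/8 to get a = -160.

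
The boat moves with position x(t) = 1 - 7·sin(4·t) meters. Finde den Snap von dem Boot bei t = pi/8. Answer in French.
Pour résoudre ceci, nous devons prendre 4 dérivées de notre équation de la position x(t) = 1 - 7·sin(4·t). En prenant d/dt de x(t), nous trouvons v(t) = -28·cos(4·t). En prenant d/dt de v(t), nous trouvons a(t) = 112·sin(4·t). En dérivant l'accélération, nous obtenons le jerk: j(t) = 448·cos(4·t). En dérivant le jerk, nous obtenons le snap: s(t) = -1792·sin(4·t). En utilisant s(t) = -1792·sin(4·t) et en substituant t = pi/8, nous trouvons s = -1792.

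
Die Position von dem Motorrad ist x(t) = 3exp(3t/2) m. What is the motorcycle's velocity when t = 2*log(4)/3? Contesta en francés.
En partant de la position x(t) = 3·exp(3·t/2), nous prenons 1 dérivée. En prenant d/dt de x(t), nous trouvons v(t) = 9·exp(3·t/2)/2. De l'équation de la vitesse v(t) = 9·exp(3·t/2)/2, nous substituons t = 2*log(4)/3 pour obtenir v = 18.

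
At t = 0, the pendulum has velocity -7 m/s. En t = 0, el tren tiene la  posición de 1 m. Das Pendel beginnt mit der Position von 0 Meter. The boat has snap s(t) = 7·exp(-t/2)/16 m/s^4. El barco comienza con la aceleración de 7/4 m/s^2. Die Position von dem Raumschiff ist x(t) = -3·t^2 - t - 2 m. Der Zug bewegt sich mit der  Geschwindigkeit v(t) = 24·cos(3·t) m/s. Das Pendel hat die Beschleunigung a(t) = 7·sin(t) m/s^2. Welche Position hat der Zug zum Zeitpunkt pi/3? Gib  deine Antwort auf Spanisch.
Para resolver esto, necesitamos tomar 1 integral de nuestra ecuación de la velocidad v(t) = 24·cos(3·t). La antiderivada de la velocidad, con x(0) = 1, da la posición: x(t) = 8·sin(3·t) + 1. Tenemos la posición x(t) = 8·sin(3·t) + 1. Sustituyendo t = pi/3: x(pi/3) = 1.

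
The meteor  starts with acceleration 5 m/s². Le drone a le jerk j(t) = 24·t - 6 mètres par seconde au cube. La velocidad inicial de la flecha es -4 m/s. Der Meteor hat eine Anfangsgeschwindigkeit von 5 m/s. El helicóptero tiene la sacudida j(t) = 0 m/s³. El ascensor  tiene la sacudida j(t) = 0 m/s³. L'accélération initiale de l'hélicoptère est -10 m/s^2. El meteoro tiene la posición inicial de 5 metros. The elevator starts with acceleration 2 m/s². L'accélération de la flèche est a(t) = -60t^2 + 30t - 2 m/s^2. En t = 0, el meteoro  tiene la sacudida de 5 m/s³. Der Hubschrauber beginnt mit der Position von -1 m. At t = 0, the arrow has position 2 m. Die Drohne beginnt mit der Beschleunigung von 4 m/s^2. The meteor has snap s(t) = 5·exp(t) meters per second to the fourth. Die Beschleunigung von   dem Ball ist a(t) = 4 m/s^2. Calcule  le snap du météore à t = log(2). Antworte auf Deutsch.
Wir haben den Snap s(t) = 5·exp(t). Durch Einsetzen von t = log(2): s(log(2)) = 10.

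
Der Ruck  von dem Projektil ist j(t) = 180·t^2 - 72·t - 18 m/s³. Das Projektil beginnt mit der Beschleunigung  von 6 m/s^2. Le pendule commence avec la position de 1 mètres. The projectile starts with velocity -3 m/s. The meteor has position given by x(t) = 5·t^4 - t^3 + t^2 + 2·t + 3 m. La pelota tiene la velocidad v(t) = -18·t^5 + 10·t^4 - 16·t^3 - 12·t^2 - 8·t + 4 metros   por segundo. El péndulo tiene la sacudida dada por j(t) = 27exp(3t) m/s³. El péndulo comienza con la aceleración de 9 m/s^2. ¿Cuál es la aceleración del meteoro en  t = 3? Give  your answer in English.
Starting from position x(t) = 5·t^4 - t^3 + t^2 + 2·t + 3, we take 2 derivatives. Taking d/dt of x(t), we find v(t) = 20·t^3 - 3·t^2 + 2·t + 2. Differentiating velocity, we get acceleration: a(t) = 60·t^2 - 6·t + 2. We have acceleration a(t) = 60·t^2 - 6·t + 2. Substituting t = 3: a(3) = 524.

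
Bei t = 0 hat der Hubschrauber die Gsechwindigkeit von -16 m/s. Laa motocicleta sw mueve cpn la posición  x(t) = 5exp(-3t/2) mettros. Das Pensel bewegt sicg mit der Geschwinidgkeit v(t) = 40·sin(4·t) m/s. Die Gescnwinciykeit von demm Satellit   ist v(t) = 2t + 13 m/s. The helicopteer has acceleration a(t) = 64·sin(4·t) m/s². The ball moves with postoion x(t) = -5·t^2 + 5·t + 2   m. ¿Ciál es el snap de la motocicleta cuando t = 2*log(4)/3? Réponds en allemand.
Ausgehend von der Position x(t) = 5·exp(-3·t/2), nehmen wir 4 Ableitungen. Durch Ableiten von der Position erhalten wir die Geschwindigkeit: v(t) = -15·exp(-3·t/2)/2. Die Ableitung von der Geschwindigkeit ergibt die Beschleunigung: a(t) = 45·exp(-3·t/2)/4. Die Ableitung von der Beschleunigung ergibt den Ruck: j(t) = -135·exp(-3·t/2)/8. Mit d/dt von j(t) finden wir s(t) = 405·exp(-3·t/2)/16. Aus der Gleichung für den Snap s(t) = 405·exp(-3·t/2)/16, setzen wir t = 2*log(4)/3 ein und erhalten s = 405/64.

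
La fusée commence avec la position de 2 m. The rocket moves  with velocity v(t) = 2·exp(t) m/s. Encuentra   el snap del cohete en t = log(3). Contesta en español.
Debemos derivar nuestra ecuación de la velocidad v(t) = 2·exp(t) 3 veces. Derivando la velocidad, obtenemos la aceleración: a(t) = 2·exp(t). Derivando la aceleración, obtenemos la sacudida: j(t) = 2·exp(t). La derivada de la sacudida da el snap: s(t) = 2·exp(t). De la ecuación del snap s(t) = 2·exp(t), sustituimos t = log(3) para obtener s = 6.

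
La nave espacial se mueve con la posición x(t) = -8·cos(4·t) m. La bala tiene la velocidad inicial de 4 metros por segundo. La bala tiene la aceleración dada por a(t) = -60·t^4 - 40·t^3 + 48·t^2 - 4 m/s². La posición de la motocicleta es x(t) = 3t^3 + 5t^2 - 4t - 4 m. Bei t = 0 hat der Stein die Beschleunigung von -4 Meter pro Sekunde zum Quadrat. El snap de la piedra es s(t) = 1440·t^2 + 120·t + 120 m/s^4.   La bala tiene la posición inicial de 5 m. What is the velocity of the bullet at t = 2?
We must find the integral of our acceleration equation a(t) = -60·t^4 - 40·t^3 + 48·t^2 - 4 1 time. Integrating acceleration and using the initial condition v(0) = 4, we get v(t) = -12·t^5 - 10·t^4 + 16·t^3 - 4·t + 4. We have velocity v(t) = -12·t^5 - 10·t^4 + 16·t^3 - 4·t + 4. Substituting t = 2: v(2) = -420.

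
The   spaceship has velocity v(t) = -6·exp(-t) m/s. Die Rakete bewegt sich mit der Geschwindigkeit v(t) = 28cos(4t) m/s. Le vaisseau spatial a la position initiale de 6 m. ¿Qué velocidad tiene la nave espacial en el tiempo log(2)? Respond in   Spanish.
Usando v(t) = -6·exp(-t) y sustituyendo t = log(2), encontramos v = -3.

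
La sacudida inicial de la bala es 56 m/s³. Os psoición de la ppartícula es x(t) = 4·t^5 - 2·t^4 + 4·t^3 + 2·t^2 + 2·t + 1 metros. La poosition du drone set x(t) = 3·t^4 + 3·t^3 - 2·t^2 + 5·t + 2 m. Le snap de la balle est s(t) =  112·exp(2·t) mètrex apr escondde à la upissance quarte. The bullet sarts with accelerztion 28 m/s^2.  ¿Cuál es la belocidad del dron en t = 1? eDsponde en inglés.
To solve this, we need to take 1 derivative of our position equation x(t) = 3·t^4 + 3·t^3 - 2·t^2 + 5·t + 2. Differentiating position, we get velocity: v(t) = 12·t^3 + 9·t^2 - 4·t + 5. We have velocity v(t) = 12·t^3 + 9·t^2 - 4·t + 5. Substituting t = 1: v(1) = 22.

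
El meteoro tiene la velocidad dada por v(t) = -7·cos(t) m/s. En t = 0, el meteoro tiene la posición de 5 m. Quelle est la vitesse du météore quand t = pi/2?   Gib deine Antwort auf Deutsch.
Wir haben die Geschwindigkeit v(t) = -7·cos(t). Durch Einsetzen von t = pi/2: v(pi/2) = 0.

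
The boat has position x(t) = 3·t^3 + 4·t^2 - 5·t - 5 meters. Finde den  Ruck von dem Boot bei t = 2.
Um dies zu lösen, müssen wir 3 Ableitungen unserer Gleichung für die Position x(t) = 3·t^3 + 4·t^2 - 5·t - 5 nehmen. Die Ableitung von der Position ergibt die Geschwindigkeit: v(t) = 9·t^2 + 8·t - 5. Die Ableitung von der Geschwindigkeit ergibt die Beschleunigung: a(t) = 18·t + 8. Die Ableitung von der Beschleunigung ergibt den Ruck: j(t) = 18. Wir haben den Ruck j(t) = 18. Durch Einsetzen von t = 2: j(2) = 18.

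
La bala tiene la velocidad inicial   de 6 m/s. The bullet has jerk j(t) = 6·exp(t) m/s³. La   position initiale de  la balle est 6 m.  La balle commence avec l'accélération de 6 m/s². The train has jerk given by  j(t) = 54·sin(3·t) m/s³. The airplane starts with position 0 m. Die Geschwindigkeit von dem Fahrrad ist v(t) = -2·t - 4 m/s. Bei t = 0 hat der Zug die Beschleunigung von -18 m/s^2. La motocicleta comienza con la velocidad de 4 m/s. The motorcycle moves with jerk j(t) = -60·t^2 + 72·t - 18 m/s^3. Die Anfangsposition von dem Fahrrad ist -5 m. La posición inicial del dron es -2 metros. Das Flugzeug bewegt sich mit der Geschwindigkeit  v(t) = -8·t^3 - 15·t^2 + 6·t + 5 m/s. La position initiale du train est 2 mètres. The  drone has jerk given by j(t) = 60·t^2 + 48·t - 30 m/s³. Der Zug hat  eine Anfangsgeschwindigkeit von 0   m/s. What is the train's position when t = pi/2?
Starting from jerk j(t) = 54·sin(3·t), we take 3 integrals. The integral of jerk, with a(0) = -18, gives acceleration: a(t) = -18·cos(3·t). Integrating acceleration and using the initial condition v(0) = 0, we get v(t) = -6·sin(3·t). Taking ∫v(t)dt and applying x(0) = 2, we find x(t) = 2·cos(3·t). From the given position equation x(t) = 2·cos(3·t), we substitute t = pi/2 to get x = 0.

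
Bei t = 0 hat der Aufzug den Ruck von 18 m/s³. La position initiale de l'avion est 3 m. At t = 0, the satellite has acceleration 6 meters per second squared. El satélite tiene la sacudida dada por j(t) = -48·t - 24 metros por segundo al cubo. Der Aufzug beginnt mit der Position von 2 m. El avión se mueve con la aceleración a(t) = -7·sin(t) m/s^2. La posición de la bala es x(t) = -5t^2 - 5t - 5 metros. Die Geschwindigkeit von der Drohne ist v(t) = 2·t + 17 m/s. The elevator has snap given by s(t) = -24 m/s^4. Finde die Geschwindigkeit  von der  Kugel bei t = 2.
Ausgehend von der Position x(t) = -5·t^2 - 5·t - 5, nehmen wir 1 Ableitung. Durch Ableiten von der Position erhalten wir die Geschwindigkeit: v(t) = -10·t - 5. Aus der Gleichung für die Geschwindigkeit v(t) = -10·t - 5, setzen wir t = 2 ein und erhalten v = -25.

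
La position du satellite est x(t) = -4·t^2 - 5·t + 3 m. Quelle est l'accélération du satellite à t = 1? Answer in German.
Um dies zu lösen, müssen wir 2 Ableitungen unserer Gleichung für die Position x(t) = -4·t^2 - 5·t + 3 nehmen. Mit d/dt von x(t) finden wir v(t) = -8·t - 5. Mit d/dt von v(t) finden wir a(t) = -8. Aus der Gleichung für die Beschleunigung a(t) = -8, setzen wir t = 1 ein und erhalten a = -8.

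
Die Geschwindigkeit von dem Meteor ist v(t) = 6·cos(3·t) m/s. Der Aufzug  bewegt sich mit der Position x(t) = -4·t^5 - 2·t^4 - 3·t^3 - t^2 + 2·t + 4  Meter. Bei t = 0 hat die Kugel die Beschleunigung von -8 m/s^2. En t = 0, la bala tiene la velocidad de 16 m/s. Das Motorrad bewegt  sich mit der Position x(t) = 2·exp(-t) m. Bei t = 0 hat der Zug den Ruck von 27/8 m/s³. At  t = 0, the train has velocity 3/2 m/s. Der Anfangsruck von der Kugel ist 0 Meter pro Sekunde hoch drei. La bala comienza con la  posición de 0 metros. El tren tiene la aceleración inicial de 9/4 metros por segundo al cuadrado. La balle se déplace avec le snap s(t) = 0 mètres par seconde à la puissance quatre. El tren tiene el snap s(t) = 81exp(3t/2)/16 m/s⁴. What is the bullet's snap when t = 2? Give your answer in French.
Nous avons le snap s(t) = 0. En substituant t = 2: s(2) = 0.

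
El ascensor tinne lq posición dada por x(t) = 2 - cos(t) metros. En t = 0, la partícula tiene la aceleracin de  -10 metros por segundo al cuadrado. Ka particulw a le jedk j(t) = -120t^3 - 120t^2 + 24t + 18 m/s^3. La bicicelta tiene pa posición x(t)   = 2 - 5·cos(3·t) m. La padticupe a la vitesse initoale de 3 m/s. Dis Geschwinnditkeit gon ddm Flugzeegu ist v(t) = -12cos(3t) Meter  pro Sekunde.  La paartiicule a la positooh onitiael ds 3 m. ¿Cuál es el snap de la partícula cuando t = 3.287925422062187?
Partiendo de la sacudida j(t) = -120·t^3 - 120·t^2 + 24·t + 18, tomamos 1 derivada. Derivando la sacudida, obtenemos el snap: s(t) = -360·t^2 - 240·t + 24. Usando s(t) = -360·t^2 - 240·t + 24 y sustituyendo t = 3.287925422062187, encontramos s = -4656.86539047034.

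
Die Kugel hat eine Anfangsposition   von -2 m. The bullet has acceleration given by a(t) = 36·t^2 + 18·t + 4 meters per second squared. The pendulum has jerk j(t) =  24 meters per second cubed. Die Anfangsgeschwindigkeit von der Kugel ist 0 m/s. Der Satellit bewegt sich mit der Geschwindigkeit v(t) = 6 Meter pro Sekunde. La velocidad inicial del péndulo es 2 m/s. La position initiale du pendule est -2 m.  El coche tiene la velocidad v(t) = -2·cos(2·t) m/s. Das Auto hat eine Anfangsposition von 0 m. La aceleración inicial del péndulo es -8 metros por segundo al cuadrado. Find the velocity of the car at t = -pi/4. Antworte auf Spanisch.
Tenemos la velocidad v(t) = -2·cos(2·t). Sustituyendo t = -pi/4: v(-pi/4) = 0.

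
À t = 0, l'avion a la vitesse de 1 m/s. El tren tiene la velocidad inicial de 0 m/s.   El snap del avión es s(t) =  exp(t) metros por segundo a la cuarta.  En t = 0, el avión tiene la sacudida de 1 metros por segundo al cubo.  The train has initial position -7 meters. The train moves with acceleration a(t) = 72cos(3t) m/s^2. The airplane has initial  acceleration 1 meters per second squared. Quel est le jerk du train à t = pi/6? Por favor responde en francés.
En partant de l'accélération a(t) = 72·cos(3·t), nous prenons 1 dérivée. En prenant d/dt de a(t), nous trouvons j(t) = -216·sin(3·t). Nous avons le jerk j(t) = -216·sin(3·t). En substituant t = pi/6: j(pi/6) = -216.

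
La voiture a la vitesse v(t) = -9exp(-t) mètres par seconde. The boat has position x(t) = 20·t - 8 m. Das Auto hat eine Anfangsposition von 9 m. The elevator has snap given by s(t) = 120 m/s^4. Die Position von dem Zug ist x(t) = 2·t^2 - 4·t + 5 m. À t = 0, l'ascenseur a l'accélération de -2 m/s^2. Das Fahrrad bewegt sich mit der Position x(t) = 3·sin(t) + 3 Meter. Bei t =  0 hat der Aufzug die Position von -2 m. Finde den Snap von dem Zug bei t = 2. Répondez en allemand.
Um dies zu lösen, müssen wir 4 Ableitungen unserer Gleichung für die Position x(t) = 2·t^2 - 4·t + 5 nehmen. Die Ableitung von der Position ergibt die Geschwindigkeit: v(t) = 4·t - 4. Die Ableitung von der Geschwindigkeit ergibt die Beschleunigung: a(t) = 4. Mit d/dt von a(t) finden wir j(t) = 0. Die Ableitung von dem Ruck ergibt den Snap: s(t) = 0. Aus der Gleichung für den Snap s(t) = 0, setzen wir t = 2 ein und erhalten s = 0.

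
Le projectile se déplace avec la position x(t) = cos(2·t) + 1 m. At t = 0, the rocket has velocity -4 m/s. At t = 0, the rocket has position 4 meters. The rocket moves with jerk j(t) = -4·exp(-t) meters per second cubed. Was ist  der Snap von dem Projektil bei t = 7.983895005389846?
Wir müssen unsere Gleichung für die Position x(t) = cos(2·t) + 1 4-mal ableiten. Die Ableitung von der Position ergibt die Geschwindigkeit: v(t) = -2·sin(2·t). Mit d/dt von v(t) finden wir a(t) = -4·cos(2·t). Durch Ableiten von der Beschleunigung erhalten wir den Ruck: j(t) = 8·sin(2·t). Mit d/dt von j(t) finden wir s(t) = 16·cos(2·t). Wir haben den Snap s(t) = 16·cos(2·t). Durch Einsetzen von t = 7.983895005389846: s(7.983895005389846) = -15.4629520748547.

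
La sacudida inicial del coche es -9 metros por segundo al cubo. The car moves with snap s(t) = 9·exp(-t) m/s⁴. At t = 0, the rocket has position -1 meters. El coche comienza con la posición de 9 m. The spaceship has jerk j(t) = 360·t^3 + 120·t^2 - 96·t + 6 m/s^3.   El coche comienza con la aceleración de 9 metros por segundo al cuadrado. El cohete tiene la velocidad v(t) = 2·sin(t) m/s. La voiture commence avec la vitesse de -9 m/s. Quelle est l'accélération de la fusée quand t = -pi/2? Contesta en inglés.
To solve this, we need to take 1 derivative of our velocity equation v(t) = 2·sin(t). Taking d/dt of v(t), we find a(t) = 2·cos(t). From the given acceleration equation a(t) = 2·cos(t), we substitute t = -pi/2 to get a = 0.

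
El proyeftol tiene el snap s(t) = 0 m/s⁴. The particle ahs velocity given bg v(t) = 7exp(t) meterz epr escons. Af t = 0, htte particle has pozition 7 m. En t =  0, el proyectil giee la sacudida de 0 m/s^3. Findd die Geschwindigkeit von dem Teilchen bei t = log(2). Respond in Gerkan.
Aus der Gleichung für die Geschwindigkeit v(t) = 7·exp(t), setzen wir t = log(2) ein und erhalten v = 14.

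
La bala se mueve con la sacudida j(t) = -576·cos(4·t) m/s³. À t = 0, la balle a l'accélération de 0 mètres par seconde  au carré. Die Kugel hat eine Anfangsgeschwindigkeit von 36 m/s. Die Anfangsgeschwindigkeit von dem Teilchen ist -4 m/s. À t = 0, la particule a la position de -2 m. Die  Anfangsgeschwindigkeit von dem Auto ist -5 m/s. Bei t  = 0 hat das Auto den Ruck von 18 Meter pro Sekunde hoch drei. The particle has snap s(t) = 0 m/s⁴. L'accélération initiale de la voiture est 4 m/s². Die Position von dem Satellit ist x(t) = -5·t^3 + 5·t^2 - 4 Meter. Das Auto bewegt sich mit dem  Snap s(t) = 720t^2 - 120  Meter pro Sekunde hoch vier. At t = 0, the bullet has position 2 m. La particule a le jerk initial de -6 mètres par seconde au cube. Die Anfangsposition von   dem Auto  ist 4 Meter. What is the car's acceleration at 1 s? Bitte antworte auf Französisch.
Nous devons trouver l'intégrale de notre équation du snap s(t) = 720·t^2 - 120 2 fois. En intégrant le snap et en utilisant la condition initiale j(0) = 18, nous obtenons j(t) = 240·t^3 - 120·t + 18. La primitive du jerk, avec a(0) = 4, donne l'accélération: a(t) = 60·t^4 - 60·t^2 + 18·t + 4. Nous avons l'accélération a(t) = 60·t^4 - 60·t^2 + 18·t + 4. En substituant t = 1: a(1) = 22.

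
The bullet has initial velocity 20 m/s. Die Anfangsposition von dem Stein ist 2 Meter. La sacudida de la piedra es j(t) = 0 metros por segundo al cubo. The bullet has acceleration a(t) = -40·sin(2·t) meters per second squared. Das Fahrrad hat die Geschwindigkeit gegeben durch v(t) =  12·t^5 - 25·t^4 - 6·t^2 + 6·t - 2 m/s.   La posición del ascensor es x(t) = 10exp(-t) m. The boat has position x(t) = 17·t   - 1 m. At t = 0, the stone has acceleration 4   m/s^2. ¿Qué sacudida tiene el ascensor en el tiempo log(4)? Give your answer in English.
To solve this, we need to take 3 derivatives of our position equation x(t) = 10·exp(-t). The derivative of position gives velocity: v(t) = -10·exp(-t). The derivative of velocity gives acceleration: a(t) = 10·exp(-t). The derivative of acceleration gives jerk: j(t) = -10·exp(-t). From the given jerk equation j(t) = -10·exp(-t), we substitute t = log(4) to get j = -5/2.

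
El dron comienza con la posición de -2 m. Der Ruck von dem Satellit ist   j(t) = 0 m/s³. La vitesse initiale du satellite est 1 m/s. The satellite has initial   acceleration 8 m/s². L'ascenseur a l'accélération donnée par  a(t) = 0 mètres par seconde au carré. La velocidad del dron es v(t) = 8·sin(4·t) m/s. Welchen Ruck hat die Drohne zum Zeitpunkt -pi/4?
Wir müssen unsere Gleichung für die Geschwindigkeit v(t) = 8·sin(4·t) 2-mal ableiten. Mit d/dt von v(t) finden wir a(t) = 32·cos(4·t). Durch Ableiten von der Beschleunigung erhalten wir den Ruck: j(t) = -128·sin(4·t). Wir haben den Ruck j(t) = -128·sin(4·t). Durch Einsetzen von t = -pi/4: j(-pi/4) = 0.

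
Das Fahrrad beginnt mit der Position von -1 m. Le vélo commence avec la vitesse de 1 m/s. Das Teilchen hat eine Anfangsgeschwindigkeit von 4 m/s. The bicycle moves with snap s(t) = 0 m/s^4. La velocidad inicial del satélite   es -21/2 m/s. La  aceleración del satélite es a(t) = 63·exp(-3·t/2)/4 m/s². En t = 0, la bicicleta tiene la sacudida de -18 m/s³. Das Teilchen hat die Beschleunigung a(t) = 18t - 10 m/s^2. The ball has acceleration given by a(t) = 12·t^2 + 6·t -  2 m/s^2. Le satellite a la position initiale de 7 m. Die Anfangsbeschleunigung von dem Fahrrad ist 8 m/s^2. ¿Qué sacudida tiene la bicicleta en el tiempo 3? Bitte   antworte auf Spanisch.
Debemos encontrar la antiderivada de nuestra ecuación del snap s(t) = 0 1 vez. Integrando el snap y usando la condición inicial j(0) = -18, obtenemos j(t) = -18. Usando j(t) = -18 y sustituyendo t = 3, encontramos j = -18.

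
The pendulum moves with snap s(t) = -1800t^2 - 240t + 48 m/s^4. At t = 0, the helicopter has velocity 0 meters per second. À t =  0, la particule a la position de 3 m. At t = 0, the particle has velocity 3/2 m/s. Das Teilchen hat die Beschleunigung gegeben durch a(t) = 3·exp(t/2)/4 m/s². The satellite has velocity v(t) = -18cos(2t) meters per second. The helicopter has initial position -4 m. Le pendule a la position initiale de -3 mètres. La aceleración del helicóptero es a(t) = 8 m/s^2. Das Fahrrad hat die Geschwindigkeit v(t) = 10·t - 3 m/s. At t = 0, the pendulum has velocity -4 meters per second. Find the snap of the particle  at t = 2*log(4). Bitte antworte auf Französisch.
Nous devons dériver notre équation de l'accélération a(t) = 3·exp(t/2)/4 2 fois. En prenant d/dt de a(t), nous trouvons j(t) = 3·exp(t/2)/8. La dérivée du jerk donne le snap: s(t) = 3·exp(t/2)/16. De l'équation du snap s(t) = 3·exp(t/2)/16, nous substituons t = 2*log(4) pour obtenir s = 3/4.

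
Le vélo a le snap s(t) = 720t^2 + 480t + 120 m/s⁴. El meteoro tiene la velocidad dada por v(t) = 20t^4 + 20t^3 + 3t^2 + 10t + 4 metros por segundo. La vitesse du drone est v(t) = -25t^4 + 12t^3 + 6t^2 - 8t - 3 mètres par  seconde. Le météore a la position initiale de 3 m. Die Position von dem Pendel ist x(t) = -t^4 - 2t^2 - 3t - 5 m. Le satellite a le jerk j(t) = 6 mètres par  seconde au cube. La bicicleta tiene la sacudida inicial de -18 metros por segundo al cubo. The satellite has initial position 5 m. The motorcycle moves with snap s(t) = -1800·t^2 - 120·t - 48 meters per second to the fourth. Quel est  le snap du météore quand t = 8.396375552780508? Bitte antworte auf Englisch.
We must differentiate our velocity equation v(t) = 20·t^4 + 20·t^3 + 3·t^2 + 10·t + 4 3 times. Taking d/dt of v(t), we find a(t) = 80·t^3 + 60·t^2 + 6·t + 10. Differentiating acceleration, we get jerk: j(t) = 240·t^2 + 120·t + 6. Taking d/dt of j(t), we find s(t) = 480·t + 120. Using s(t) = 480·t + 120 and substituting t = 8.396375552780508, we find s = 4150.26026533464.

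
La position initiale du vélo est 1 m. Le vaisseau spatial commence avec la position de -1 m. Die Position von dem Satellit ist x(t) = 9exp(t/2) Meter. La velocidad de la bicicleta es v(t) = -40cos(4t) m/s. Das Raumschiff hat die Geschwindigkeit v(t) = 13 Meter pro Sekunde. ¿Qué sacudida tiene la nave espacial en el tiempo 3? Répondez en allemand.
Wir müssen unsere Gleichung für die Geschwindigkeit v(t) = 13 2-mal ableiten. Mit d/dt von v(t) finden wir a(t) = 0. Durch Ableiten von der Beschleunigung erhalten wir den Ruck: j(t) = 0. Mit j(t) = 0 und Einsetzen von t = 3, finden wir j = 0.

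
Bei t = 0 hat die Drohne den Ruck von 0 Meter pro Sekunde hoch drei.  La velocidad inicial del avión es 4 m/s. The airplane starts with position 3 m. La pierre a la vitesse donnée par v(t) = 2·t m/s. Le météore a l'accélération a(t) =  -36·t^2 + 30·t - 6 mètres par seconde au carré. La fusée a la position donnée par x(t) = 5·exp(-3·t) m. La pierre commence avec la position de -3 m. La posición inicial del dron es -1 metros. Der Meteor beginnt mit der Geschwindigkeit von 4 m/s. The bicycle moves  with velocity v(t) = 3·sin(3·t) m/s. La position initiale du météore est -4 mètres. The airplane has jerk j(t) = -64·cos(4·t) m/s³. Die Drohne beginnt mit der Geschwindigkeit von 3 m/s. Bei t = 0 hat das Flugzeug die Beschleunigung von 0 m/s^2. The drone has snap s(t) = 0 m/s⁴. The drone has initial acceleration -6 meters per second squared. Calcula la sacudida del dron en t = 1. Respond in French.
Nous devons trouver la primitive de notre équation du snap s(t) = 0 1 fois. La primitive du snap est le jerk. En utilisant j(0) = 0, nous obtenons j(t) = 0. De l'équation du jerk j(t) = 0, nous substituons t = 1 pour obtenir j = 0.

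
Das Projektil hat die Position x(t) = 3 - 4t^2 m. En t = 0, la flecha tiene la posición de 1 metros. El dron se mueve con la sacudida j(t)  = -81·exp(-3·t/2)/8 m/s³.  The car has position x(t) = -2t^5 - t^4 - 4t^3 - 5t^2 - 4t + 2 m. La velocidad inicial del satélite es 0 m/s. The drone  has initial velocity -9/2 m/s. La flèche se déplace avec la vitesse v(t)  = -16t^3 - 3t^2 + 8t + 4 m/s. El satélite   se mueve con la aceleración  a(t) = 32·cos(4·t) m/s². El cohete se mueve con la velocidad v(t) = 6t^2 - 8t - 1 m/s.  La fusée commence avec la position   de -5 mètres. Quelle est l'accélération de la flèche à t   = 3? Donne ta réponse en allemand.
Wir müssen unsere Gleichung für die Geschwindigkeit v(t) = -16·t^3 - 3·t^2 + 8·t + 4 1-mal ableiten. Durch Ableiten von der Geschwindigkeit erhalten wir die Beschleunigung: a(t) = -48·t^2 - 6·t + 8. Mit a(t) = -48·t^2 - 6·t + 8 und Einsetzen von t = 3, finden wir a = -442.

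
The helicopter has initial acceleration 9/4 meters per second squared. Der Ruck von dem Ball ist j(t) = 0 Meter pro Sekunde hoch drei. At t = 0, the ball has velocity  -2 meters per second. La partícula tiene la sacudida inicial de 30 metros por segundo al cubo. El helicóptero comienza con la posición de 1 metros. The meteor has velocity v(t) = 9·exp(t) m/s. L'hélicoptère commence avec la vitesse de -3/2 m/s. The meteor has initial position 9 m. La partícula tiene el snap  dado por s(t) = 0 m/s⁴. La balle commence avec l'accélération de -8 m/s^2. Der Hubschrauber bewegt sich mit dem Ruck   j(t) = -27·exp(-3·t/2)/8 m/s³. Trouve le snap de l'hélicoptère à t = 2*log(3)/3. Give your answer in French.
Nous devons dériver notre équation du jerk j(t) = -27·exp(-3·t/2)/8 1 fois. En prenant d/dt de j(t), nous trouvons s(t) = 81·exp(-3·t/2)/16. De l'équation du snap s(t) = 81·exp(-3·t/2)/16, nous substituons t = 2*log(3)/3 pour obtenir s = 27/16.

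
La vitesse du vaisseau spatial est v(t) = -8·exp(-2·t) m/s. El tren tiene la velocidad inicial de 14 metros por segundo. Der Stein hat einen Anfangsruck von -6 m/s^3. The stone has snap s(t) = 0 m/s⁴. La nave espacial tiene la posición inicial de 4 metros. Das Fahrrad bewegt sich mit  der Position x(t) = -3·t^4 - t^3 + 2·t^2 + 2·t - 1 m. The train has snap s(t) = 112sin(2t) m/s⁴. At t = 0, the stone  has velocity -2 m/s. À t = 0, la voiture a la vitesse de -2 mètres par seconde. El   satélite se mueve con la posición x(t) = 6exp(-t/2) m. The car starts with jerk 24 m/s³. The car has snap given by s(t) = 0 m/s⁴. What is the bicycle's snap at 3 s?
Starting from position x(t) = -3·t^4 - t^3 + 2·t^2 + 2·t - 1, we take 4 derivatives. Taking d/dt of x(t), we find v(t) = -12·t^3 - 3·t^2 + 4·t + 2. Taking d/dt of v(t), we find a(t) = -36·t^2 - 6·t + 4. The derivative of acceleration gives jerk: j(t) = -72·t - 6. The derivative of jerk gives snap: s(t) = -72. We have snap s(t) = -72. Substituting t = 3: s(3) = -72.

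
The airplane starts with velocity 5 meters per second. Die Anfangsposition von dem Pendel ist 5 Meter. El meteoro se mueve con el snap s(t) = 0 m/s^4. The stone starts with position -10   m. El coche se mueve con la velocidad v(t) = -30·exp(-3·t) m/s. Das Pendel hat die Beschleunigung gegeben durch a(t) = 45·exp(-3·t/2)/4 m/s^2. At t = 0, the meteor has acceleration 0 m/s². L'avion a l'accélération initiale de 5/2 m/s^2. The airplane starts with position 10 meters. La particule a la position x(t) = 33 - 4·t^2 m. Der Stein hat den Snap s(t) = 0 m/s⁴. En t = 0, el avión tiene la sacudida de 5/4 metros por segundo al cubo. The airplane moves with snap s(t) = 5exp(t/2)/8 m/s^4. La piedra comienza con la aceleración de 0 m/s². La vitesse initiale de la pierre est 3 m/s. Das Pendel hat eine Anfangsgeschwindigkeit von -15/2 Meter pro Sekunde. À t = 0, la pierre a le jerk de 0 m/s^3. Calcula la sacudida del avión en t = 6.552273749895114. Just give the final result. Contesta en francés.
j(6.552273749895114) = 33.0916315204418.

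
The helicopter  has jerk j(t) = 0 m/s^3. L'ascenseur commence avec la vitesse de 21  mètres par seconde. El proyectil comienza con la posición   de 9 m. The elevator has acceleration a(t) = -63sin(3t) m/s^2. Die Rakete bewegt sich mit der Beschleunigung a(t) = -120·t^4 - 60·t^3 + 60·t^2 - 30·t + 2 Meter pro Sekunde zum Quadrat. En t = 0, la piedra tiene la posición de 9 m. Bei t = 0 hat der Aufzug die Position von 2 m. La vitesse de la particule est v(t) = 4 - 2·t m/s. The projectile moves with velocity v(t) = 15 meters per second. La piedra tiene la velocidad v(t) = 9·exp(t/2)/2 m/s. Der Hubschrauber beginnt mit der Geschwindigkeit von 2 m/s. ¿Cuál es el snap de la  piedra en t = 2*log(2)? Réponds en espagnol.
Partiendo de la velocidad v(t) = 9·exp(t/2)/2, tomamos 3 derivadas. Tomando d/dt de v(t), encontramos a(t) = 9·exp(t/2)/4. Derivando la aceleración, obtenemos la sacudida: j(t) = 9·exp(t/2)/8. La derivada de la sacudida da el snap: s(t) = 9·exp(t/2)/16. De la ecuación del snap s(t) = 9·exp(t/2)/16, sustituimos t = 2*log(2) para obtener s = 9/8.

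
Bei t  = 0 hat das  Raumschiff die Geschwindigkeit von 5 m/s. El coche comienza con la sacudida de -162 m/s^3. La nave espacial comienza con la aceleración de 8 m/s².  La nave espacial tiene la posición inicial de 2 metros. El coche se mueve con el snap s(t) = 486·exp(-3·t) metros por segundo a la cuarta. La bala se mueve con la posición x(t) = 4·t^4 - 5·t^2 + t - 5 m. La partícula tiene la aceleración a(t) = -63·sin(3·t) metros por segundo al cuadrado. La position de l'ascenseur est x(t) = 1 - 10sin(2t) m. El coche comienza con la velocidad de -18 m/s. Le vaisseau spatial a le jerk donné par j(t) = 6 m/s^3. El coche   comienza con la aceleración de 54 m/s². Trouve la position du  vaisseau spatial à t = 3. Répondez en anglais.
We need to integrate our jerk equation j(t) = 6 3 times. Integrating jerk and using the initial condition a(0) = 8, we get a(t) = 6·t + 8. Finding the integral of a(t) and using v(0) = 5: v(t) = 3·t^2 + 8·t + 5. The antiderivative of velocity is position. Using x(0) = 2, we get x(t) = t^3 + 4·t^2 + 5·t + 2. We have position x(t) = t^3 + 4·t^2 + 5·t + 2. Substituting t = 3: x(3) = 80.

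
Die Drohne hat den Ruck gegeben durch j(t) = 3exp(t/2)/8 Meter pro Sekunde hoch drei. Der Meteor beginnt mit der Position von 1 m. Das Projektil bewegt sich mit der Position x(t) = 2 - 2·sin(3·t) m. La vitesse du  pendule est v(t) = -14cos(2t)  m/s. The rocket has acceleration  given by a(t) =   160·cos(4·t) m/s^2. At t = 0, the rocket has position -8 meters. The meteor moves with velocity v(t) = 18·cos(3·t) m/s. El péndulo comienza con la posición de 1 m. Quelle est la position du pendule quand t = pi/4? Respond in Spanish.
Partiendo de la velocidad v(t) = -14·cos(2·t), tomamos 1 antiderivada. La antiderivada de la velocidad, con x(0) = 1, da la posición: x(t) = 1 - 7·sin(2·t). Usando x(t) = 1 - 7·sin(2·t) y sustituyendo t = pi/4, encontramos x = -6.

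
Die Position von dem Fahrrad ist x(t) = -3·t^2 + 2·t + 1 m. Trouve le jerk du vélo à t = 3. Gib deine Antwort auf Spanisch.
Partiendo de la posición x(t) = -3·t^2 + 2·t + 1, tomamos 3 derivadas. Derivando la posición, obtenemos la velocidad: v(t) = 2 - 6·t. La derivada de la velocidad da la aceleración: a(t) = -6. Derivando la aceleración, obtenemos la sacudida: j(t) = 0. Tenemos la sacudida j(t) = 0. Sustituyendo t = 3: j(3) = 0.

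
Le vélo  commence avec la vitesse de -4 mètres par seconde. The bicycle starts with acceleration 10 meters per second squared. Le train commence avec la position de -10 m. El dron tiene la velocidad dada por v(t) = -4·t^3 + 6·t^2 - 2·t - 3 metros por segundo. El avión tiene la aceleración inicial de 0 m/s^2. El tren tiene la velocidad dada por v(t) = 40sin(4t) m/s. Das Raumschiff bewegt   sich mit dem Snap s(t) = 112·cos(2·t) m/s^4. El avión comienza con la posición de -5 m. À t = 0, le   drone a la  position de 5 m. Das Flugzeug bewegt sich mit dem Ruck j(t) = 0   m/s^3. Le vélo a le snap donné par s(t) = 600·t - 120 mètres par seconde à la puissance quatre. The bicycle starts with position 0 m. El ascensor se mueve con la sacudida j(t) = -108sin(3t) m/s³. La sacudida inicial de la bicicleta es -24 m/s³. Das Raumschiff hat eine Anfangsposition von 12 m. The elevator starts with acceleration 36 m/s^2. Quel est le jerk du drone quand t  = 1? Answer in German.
Wir müssen unsere Gleichung für die Geschwindigkeit v(t) = -4·t^3 + 6·t^2 - 2·t - 3 2-mal ableiten. Durch Ableiten von der Geschwindigkeit erhalten wir die Beschleunigung: a(t) = -12·t^2 + 12·t - 2. Mit d/dt von a(t) finden wir j(t) = 12 - 24·t. Mit j(t) = 12 - 24·t und Einsetzen von t = 1, finden wir j = -12.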